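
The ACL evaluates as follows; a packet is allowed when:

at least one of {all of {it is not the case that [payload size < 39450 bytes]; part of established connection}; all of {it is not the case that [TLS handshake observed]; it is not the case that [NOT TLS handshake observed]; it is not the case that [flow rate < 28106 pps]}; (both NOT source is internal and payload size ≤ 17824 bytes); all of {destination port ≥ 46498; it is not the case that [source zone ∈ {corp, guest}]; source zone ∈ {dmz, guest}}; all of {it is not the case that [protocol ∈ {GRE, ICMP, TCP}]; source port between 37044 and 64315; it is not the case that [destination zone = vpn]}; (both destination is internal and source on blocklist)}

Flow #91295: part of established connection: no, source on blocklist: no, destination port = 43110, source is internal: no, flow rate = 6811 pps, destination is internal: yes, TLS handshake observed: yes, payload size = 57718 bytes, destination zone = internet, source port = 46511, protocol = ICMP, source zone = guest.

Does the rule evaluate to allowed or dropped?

Atomic conditions:
  payload size < 39450 bytes: 57718 < 39450 is false
  part of established connection: no → false
  TLS handshake observed: yes → true
  NOT TLS handshake observed: yes → false
  flow rate < 28106 pps: 6811 < 28106 is true
  NOT source is internal: no → true
  payload size ≤ 17824 bytes: 57718 ≤ 17824 is false
  destination port ≥ 46498: 43110 ≥ 46498 is false
  source zone ∈ {corp, guest}: guest is in the set → true
  source zone ∈ {dmz, guest}: guest is in the set → true
  protocol ∈ {GRE, ICMP, TCP}: ICMP is in the set → true
  source port between 37044 and 64315: 46511 in [37044, 64315] is true
  destination zone = vpn: internet == vpn is false
  destination is internal: yes → true
  source on blocklist: no → false
Combine:
[1.1] NOT false = true
[1] true AND false = false
[2.1] NOT true = false
[2.2] NOT false = true
[2.3] NOT true = false
[2] false AND true AND false = false
[3] true AND false = false
[4.2] NOT true = false
[4] false AND false AND true = false
[5.1] NOT true = false
[5.3] NOT false = true
[5] false AND true AND true = false
[6] true AND false = false
[root] false OR false OR false OR false OR false OR false = false
Overall: false → dropped

Dropped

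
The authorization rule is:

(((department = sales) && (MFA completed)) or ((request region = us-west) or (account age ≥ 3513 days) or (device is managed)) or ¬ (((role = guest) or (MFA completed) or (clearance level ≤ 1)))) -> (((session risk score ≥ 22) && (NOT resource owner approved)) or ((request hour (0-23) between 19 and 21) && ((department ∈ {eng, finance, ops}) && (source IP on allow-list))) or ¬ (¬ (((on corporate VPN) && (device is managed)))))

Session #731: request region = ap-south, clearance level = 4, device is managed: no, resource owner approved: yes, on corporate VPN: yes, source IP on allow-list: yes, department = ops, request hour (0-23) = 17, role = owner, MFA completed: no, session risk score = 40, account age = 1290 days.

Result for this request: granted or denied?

Atomic conditions:
  department = sales: ops == sales is false
  MFA completed: no → false
  request region = us-west: ap-south == us-west is false
  account age ≥ 3513 days: 1290 ≥ 3513 is false
  device is managed: no → false
  role = guest: owner == guest is false
  clearance level ≤ 1: 4 ≤ 1 is false
  session risk score ≥ 22: 40 ≥ 22 is true
  NOT resource owner approved: yes → false
  request hour (0-23) between 19 and 21: 17 in [19, 21] is false
  department ∈ {eng, finance, ops}: ops is in the set → true
  source IP on allow-list: yes → true
  on corporate VPN: yes → true
Combine:
[1.1] false AND false = false
[1.2] false OR false OR false = false
[1.3.1] false OR false OR false = false
[1.3] NOT false = true
[1] false OR false OR true = true
[2.1] true AND false = false
[2.2.2] true AND true = true
[2.2] false AND true = false
[2.3.1.1] true AND false = false
[2.3.1] NOT false = true
[2.3] NOT true = false
[2] false OR false OR false = false
[root] true → false = false
Overall: false → denied

Denied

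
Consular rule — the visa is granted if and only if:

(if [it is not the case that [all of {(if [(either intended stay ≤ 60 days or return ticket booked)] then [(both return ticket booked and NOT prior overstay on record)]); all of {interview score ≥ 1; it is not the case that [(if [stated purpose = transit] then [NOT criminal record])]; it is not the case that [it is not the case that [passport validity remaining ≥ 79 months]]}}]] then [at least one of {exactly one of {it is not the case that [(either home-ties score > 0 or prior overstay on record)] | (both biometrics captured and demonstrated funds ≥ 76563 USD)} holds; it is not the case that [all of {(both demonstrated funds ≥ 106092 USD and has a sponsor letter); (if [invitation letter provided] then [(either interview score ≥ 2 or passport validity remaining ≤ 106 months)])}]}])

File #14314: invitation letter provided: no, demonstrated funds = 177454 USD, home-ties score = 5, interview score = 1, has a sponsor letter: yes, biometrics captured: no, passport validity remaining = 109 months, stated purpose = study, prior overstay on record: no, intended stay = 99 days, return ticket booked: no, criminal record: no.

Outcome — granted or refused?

Atomic conditions:
  intended stay ≤ 60 days: 99 ≤ 60 is false
  return ticket booked: no → false
  NOT prior overstay on record: no → true
  interview score ≥ 1: 1 ≥ 1 is true
  stated purpose = transit: study == transit is false
  NOT criminal record: no → true
  passport validity remaining ≥ 79 months: 109 ≥ 79 is true
  home-ties score > 0: 5 > 0 is true
  prior overstay on record: no → false
  biometrics captured: no → false
  demonstrated funds ≥ 76563 USD: 177454 ≥ 76563 is true
  demonstrated funds ≥ 106092 USD: 177454 ≥ 106092 is true
  has a sponsor letter: yes → true
  invitation letter provided: no → false
  interview score ≥ 2: 1 ≥ 2 is false
  passport validity remaining ≤ 106 months: 109 ≤ 106 is false
Combine:
[1.1.1.1] false OR false = false
[1.1.1.2] false AND true = false
[1.1.1] false → false (antecedent false ⇒ implication holds) = true
[1.1.2.2.1] false → true (antecedent false ⇒ implication holds) = true
[1.1.2.2] NOT true = false
[1.1.2.3.1] NOT true = false
[1.1.2.3] NOT false = true
[1.1.2] true AND false AND true = false
[1.1] true AND false = false
[1] NOT false = true
[2.1.1.1] true OR false = true
[2.1.1] NOT true = false
[2.1.2] false AND true = false
[2.1] exactly-one(false, false) = false
[2.2.1.1] true AND true = true
[2.2.1.2.2] false OR false = false
[2.2.1.2] false → false (antecedent false ⇒ implication holds) = true
[2.2.1] true AND true = true
[2.2] NOT true = false
[2] false OR false = false
[root] true → false = false
Overall: false → refused

Refused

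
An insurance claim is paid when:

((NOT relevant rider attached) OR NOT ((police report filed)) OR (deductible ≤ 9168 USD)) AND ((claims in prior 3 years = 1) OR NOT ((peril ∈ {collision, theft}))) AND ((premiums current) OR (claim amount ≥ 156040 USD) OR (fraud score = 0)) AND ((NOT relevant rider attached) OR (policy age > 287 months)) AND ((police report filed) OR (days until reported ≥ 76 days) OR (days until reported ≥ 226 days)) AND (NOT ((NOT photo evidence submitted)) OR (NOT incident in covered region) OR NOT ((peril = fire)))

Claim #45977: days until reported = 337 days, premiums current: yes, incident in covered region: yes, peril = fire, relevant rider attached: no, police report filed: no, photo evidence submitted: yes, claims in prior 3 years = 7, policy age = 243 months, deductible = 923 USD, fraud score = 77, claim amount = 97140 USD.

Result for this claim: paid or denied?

Atomic conditions:
  NOT relevant rider attached: no → true
  police report filed: no → false
  deductible ≤ 9168 USD: 923 ≤ 9168 is true
  claims in prior 3 years = 1: 7 == 1 is false
  peril ∈ {collision, theft}: fire is not in the set → false
  premiums current: yes → true
  claim amount ≥ 156040 USD: 97140 ≥ 156040 is false
  fraud score = 0: 77 == 0 is false
  policy age > 287 months: 243 > 287 is false
  days until reported ≥ 76 days: 337 ≥ 76 is true
  days until reported ≥ 226 days: 337 ≥ 226 is true
  NOT photo evidence submitted: yes → false
  NOT incident in covered region: yes → false
  peril = fire: fire == fire is true
Combine:
[1.2] NOT false = true
[1] true OR true OR true = true
[2.2] NOT false = true
[2] false OR true = true
[3] true OR false OR false = true
[4] true OR false = true
[5] false OR true OR true = true
[6.1] NOT false = true
[6.3] NOT true = false
[6] true OR false OR false = true
[root] true AND true AND true AND true AND true AND true = true
Overall: true → paid

Paid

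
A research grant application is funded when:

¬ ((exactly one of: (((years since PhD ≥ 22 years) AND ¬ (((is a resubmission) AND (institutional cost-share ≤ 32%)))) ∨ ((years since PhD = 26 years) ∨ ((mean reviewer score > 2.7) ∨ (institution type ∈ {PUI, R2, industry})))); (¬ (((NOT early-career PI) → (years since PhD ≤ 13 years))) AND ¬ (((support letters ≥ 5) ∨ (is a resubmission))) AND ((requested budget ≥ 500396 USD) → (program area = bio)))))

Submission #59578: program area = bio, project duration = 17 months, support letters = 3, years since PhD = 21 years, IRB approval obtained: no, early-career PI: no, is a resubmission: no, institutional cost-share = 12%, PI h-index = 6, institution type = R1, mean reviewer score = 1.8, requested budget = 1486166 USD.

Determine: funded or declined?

Atomic conditions:
  years since PhD ≥ 22 years: 21 ≥ 22 is false
  is a resubmission: no → false
  institutional cost-share ≤ 32%: 12 ≤ 32 is true
  years since PhD = 26 years: 21 == 26 is false
  mean reviewer score > 2.7: 1.8 > 2.7 is false
  institution type ∈ {PUI, R2, industry}: R1 is not in the set → false
  NOT early-career PI: no → true
  years since PhD ≤ 13 years: 21 ≤ 13 is false
  support letters ≥ 5: 3 ≥ 5 is false
  requested budget ≥ 500396 USD: 1486166 ≥ 500396 is true
  program area = bio: bio == bio is true
Combine:
[1.1.1.2.1] false AND true = false
[1.1.1.2] NOT false = true
[1.1.1] false AND true = false
[1.1.2.2] false OR false = false
[1.1.2] false OR false = false
[1.1] false OR false = false
[1.2.1.1] true → false = false
[1.2.1] NOT false = true
[1.2.2.1] false OR false = false
[1.2.2] NOT false = true
[1.2.3] true → true = true
[1.2] true AND true AND true = true
[1] exactly-one(false, true) = true
[root] NOT true = false
Overall: false → declined

Declined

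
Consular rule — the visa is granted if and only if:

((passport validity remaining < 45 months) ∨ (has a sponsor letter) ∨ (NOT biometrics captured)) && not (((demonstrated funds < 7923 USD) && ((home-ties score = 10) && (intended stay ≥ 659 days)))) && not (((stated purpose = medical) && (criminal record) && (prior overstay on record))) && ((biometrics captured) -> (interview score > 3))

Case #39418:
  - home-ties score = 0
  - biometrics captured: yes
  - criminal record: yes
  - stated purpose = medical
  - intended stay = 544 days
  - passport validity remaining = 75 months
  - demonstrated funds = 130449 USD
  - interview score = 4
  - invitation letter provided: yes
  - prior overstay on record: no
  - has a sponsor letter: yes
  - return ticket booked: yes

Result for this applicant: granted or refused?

Atomic conditions:
  passport validity remaining < 45 months: 75 < 45 is false
  has a sponsor letter: yes → true
  NOT biometrics captured: yes → false
  demonstrated funds < 7923 USD: 130449 < 7923 is false
  home-ties score = 10: 0 == 10 is false
  intended stay ≥ 659 days: 544 ≥ 659 is false
  stated purpose = medical: medical == medical is true
  criminal record: yes → true
  prior overstay on record: no → false
  biometrics captured: yes → true
  interview score > 3: 4 > 3 is true
Combine:
[1] false OR true OR false = true
[2.1.2] false AND false = false
[2.1] false AND false = false
[2] NOT false = true
[3.1] true AND true AND false = false
[3] NOT false = true
[4] true → true = true
[root] true AND true AND true AND true = true
Overall: true → granted

Granted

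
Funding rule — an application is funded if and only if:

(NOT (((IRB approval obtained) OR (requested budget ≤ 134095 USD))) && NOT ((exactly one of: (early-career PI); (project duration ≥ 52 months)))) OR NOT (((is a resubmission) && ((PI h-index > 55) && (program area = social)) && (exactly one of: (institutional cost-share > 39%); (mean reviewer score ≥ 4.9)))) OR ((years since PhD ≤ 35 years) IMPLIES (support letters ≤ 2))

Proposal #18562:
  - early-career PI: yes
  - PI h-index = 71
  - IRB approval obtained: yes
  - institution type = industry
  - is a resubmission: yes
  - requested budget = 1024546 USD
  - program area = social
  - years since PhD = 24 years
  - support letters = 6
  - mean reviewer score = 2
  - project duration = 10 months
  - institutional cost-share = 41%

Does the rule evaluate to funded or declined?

Atomic conditions:
  IRB approval obtained: yes → true
  requested budget ≤ 134095 USD: 1024546 ≤ 134095 is false
  early-career PI: yes → true
  project duration ≥ 52 months: 10 ≥ 52 is false
  is a resubmission: yes → true
  PI h-index > 55: 71 > 55 is true
  program area = social: social == social is true
  institutional cost-share > 39%: 41 > 39 is true
  mean reviewer score ≥ 4.9: 2 ≥ 4.9 is false
  years since PhD ≤ 35 years: 24 ≤ 35 is true
  support letters ≤ 2: 6 ≤ 2 is false
Combine:
[1.1.1] true OR false = true
[1.1] NOT true = false
[1.2.1] exactly-one(true, false) = true
[1.2] NOT true = false
[1] false AND false = false
[2.1.2] true AND true = true
[2.1.3] exactly-one(true, false) = true
[2.1] true AND true AND true = true
[2] NOT true = false
[3] true → false = false
[root] false OR false OR false = false
Overall: false → declined

Declined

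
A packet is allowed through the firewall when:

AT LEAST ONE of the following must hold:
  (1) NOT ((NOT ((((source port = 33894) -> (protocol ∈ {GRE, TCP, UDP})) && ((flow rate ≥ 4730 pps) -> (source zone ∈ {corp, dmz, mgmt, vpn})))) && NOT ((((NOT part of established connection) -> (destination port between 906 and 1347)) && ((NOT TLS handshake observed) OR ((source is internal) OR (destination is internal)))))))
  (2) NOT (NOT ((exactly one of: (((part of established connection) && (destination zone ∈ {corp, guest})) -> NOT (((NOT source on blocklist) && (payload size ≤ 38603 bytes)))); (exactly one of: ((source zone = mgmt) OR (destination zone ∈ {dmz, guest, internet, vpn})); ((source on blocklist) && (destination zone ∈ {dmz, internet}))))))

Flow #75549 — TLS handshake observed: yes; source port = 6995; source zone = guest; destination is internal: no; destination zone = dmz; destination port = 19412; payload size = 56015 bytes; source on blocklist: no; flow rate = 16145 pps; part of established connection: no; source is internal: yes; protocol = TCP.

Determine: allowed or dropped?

Dropped

Atomic conditions:
  source port = 33894: 6995 == 33894 is false
  protocol ∈ {GRE, TCP, UDP}: TCP is in the set → true
  flow rate ≥ 4730 pps: 16145 ≥ 4730 is true
  source zone ∈ {corp, dmz, mgmt, vpn}: guest is not in the set → false
  NOT part of established connection: no → true
  destination port between 906 and 1347: 19412 in [906, 1347] is false
  NOT TLS handshake observed: yes → false
  source is internal: yes → true
  destination is internal: no → false
  part of established connection: no → false
  destination zone ∈ {corp, guest}: dmz is not in the set → false
  NOT source on blocklist: no → true
  payload size ≤ 38603 bytes: 56015 ≤ 38603 is false
  source zone = mgmt: guest == mgmt is false
  destination zone ∈ {dmz, guest, internet, vpn}: dmz is in the set → true
  source on blocklist: no → false
  destination zone ∈ {dmz, internet}: dmz is in the set → true
Combine:
[1.1.1.1.1] false → true (antecedent false ⇒ implication holds) = true
[1.1.1.1.2] true → false = false
[1.1.1.1] true AND false = false
[1.1.1] NOT false = true
[1.1.2.1.1] true → false = false
[1.1.2.1.2.2] true OR false = true
[1.1.2.1.2] false OR true = true
[1.1.2.1] false AND true = false
[1.1.2] NOT false = true
[1.1] true AND true = true
[1] NOT true = false
[2.1.1.1.1] false AND false = false
[2.1.1.1.2.1] true AND false = false
[2.1.1.1.2] NOT false = true
[2.1.1.1] false → true (antecedent false ⇒ implication holds) = true
[2.1.1.2.1] false OR true = true
[2.1.1.2.2] false AND true = false
[2.1.1.2] exactly-one(true, false) = true
[2.1.1] exactly-one(true, true) = false
[2.1] NOT false = true
[2] NOT true = false
[root] false OR false = false
Overall: false → dropped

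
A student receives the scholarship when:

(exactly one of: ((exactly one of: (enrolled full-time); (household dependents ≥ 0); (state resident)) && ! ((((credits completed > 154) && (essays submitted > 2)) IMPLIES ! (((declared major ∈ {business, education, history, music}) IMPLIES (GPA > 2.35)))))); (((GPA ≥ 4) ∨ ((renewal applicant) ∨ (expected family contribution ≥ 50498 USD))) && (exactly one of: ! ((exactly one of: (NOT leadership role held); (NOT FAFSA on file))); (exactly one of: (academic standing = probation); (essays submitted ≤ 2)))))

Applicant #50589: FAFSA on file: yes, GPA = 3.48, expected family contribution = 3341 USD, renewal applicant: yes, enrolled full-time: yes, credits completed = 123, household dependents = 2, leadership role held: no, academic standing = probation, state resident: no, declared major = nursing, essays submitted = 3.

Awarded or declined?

Atomic conditions:
  enrolled full-time: yes → true
  household dependents ≥ 0: 2 ≥ 0 is true
  state resident: no → false
  credits completed > 154: 123 > 154 is false
  essays submitted > 2: 3 > 2 is true
  declared major ∈ {business, education, history, music}: nursing is not in the set → false
  GPA > 2.35: 3.48 > 2.35 is true
  GPA ≥ 4: 3.48 ≥ 4 is false
  renewal applicant: yes → true
  expected family contribution ≥ 50498 USD: 3341 ≥ 50498 is false
  NOT leadership role held: no → true
  NOT FAFSA on file: yes → false
  academic standing = probation: probation == probation is true
  essays submitted ≤ 2: 3 ≤ 2 is false
Combine:
[1.1] exactly-one(true, true, false) = false
[1.2.1.1] false AND true = false
[1.2.1.2.1] false → true (antecedent false ⇒ implication holds) = true
[1.2.1.2] NOT true = false
[1.2.1] false → false (antecedent false ⇒ implication holds) = true
[1.2] NOT true = false
[1] false AND false = false
[2.1.2] true OR false = true
[2.1] false OR true = true
[2.2.1.1] exactly-one(true, false) = true
[2.2.1] NOT true = false
[2.2.2] exactly-one(true, false) = true
[2.2] exactly-one(false, true) = true
[2] true AND true = true
[root] exactly-one(false, true) = true
Overall: true → awarded

Awarded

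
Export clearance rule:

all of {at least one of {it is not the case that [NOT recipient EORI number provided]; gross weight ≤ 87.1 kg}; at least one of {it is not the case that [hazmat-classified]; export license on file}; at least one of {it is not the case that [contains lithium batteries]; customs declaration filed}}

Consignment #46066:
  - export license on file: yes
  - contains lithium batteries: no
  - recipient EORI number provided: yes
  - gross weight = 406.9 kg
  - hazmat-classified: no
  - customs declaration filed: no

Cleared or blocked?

Cleared

Atomic conditions:
  NOT recipient EORI number provided: yes → false
  gross weight ≤ 87.1 kg: 406.9 ≤ 87.1 is false
  hazmat-classified: no → false
  export license on file: yes → true
  contains lithium batteries: no → false
  customs declaration filed: no → false
Combine:
[1.1] NOT false = true
[1] true OR false = true
[2.1] NOT false = true
[2] true OR true = true
[3.1] NOT false = true
[3] true OR false = true
[root] true AND true AND true = true
Overall: true → cleared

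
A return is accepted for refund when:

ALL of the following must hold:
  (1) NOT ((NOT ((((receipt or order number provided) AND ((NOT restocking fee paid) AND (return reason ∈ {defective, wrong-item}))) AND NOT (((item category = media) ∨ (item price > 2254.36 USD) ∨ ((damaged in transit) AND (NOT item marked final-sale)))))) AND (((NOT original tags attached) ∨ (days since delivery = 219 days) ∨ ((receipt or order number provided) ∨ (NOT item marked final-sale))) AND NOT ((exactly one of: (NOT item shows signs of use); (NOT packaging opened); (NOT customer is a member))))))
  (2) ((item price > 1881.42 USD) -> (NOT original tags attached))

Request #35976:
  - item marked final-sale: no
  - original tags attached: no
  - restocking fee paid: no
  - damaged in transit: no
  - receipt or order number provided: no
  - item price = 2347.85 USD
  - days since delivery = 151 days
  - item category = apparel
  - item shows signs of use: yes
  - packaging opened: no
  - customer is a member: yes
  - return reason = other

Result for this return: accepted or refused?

Accepted

Atomic conditions:
  receipt or order number provided: no → false
  NOT restocking fee paid: no → true
  return reason ∈ {defective, wrong-item}: other is not in the set → false
  item category = media: apparel == media is false
  item price > 2254.36 USD: 2347.85 > 2254.36 is true
  damaged in transit: no → false
  NOT item marked final-sale: no → true
  NOT original tags attached: no → true
  days since delivery = 219 days: 151 == 219 is false
  NOT item shows signs of use: yes → false
  NOT packaging opened: no → true
  NOT customer is a member: yes → false
  item price > 1881.42 USD: 2347.85 > 1881.42 is true
Combine:
[1.1.1.1.1.2] true AND false = false
[1.1.1.1.1] false AND false = false
[1.1.1.1.2.1.3] false AND true = false
[1.1.1.1.2.1] false OR true OR false = true
[1.1.1.1.2] NOT true = false
[1.1.1.1] false AND false = false
[1.1.1] NOT false = true
[1.1.2.1.3] false OR true = true
[1.1.2.1] true OR false OR true = true
[1.1.2.2.1] exactly-one(false, true, false) = true
[1.1.2.2] NOT true = false
[1.1.2] true AND false = false
[1.1] true AND false = false
[1] NOT false = true
[2] true → true = true
[root] true AND true = true
Overall: true → accepted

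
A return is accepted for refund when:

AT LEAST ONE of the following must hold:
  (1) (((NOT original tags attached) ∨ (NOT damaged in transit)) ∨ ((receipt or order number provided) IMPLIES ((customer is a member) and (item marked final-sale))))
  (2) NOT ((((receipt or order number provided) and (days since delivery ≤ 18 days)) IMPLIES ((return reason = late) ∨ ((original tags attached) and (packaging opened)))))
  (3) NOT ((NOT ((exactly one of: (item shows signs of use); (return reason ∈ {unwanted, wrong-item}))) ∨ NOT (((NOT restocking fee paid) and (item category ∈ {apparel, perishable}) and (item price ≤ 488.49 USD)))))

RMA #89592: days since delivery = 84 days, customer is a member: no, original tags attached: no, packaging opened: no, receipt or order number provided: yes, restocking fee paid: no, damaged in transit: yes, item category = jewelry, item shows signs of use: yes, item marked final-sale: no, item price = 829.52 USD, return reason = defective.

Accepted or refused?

Accepted

Atomic conditions:
  NOT original tags attached: no → true
  NOT damaged in transit: yes → false
  receipt or order number provided: yes → true
  customer is a member: no → false
  item marked final-sale: no → false
  days since delivery ≤ 18 days: 84 ≤ 18 is false
  return reason = late: defective == late is false
  original tags attached: no → false
  packaging opened: no → false
  item shows signs of use: yes → true
  return reason ∈ {unwanted, wrong-item}: defective is not in the set → false
  NOT restocking fee paid: no → true
  item category ∈ {apparel, perishable}: jewelry is not in the set → false
  item price ≤ 488.49 USD: 829.52 ≤ 488.49 is false
Combine:
[1.1] true OR false = true
[1.2.2] false AND false = false
[1.2] true → false = false
[1] true OR false = true
[2.1.1] true AND false = false
[2.1.2.2] false AND false = false
[2.1.2] false OR false = false
[2.1] false → false (antecedent false ⇒ implication holds) = true
[2] NOT true = false
[3.1.1.1] exactly-one(true, false) = true
[3.1.1] NOT true = false
[3.1.2.1] true AND false AND false = false
[3.1.2] NOT false = true
[3.1] false OR true = true
[3] NOT true = false
[root] true OR false OR false = true
Overall: true → accepted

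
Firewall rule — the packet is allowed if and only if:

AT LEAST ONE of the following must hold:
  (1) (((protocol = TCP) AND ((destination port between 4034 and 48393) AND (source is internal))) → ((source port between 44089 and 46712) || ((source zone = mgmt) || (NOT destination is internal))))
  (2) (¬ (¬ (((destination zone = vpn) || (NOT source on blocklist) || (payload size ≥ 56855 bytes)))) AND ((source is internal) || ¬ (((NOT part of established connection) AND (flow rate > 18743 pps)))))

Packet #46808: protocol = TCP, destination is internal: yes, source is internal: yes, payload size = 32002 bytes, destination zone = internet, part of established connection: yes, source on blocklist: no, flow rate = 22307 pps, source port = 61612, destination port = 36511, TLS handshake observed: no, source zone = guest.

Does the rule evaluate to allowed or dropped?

Atomic conditions:
  protocol = TCP: TCP == TCP is true
  destination port between 4034 and 48393: 36511 in [4034, 48393] is true
  source is internal: yes → true
  source port between 44089 and 46712: 61612 in [44089, 46712] is false
  source zone = mgmt: guest == mgmt is false
  NOT destination is internal: yes → false
  destination zone = vpn: internet == vpn is false
  NOT source on blocklist: no → true
  payload size ≥ 56855 bytes: 32002 ≥ 56855 is false
  NOT part of established connection: yes → false
  flow rate > 18743 pps: 22307 > 18743 is true
Combine:
[1.1.2] true AND true = true
[1.1] true AND true = true
[1.2.2] false OR false = false
[1.2] false OR false = false
[1] true → false = false
[2.1.1.1] false OR true OR false = true
[2.1.1] NOT true = false
[2.1] NOT false = true
[2.2.2.1] false AND true = false
[2.2.2] NOT false = true
[2.2] true OR true = true
[2] true AND true = true
[root] false OR true = true
Overall: true → allowed

Allowed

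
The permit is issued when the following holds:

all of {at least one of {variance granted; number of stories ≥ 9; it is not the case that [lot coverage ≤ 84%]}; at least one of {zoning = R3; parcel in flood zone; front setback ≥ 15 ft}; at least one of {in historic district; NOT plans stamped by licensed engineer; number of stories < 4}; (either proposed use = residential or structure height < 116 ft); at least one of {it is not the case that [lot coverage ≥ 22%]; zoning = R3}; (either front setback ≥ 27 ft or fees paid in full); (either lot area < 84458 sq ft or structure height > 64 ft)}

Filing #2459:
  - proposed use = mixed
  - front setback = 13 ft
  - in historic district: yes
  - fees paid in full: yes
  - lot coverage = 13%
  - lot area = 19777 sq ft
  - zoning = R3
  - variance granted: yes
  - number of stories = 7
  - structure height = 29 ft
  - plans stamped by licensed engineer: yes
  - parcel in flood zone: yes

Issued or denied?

Issued

Atomic conditions:
  variance granted: yes → true
  number of stories ≥ 9: 7 ≥ 9 is false
  lot coverage ≤ 84%: 13 ≤ 84 is true
  zoning = R3: R3 == R3 is true
  parcel in flood zone: yes → true
  front setback ≥ 15 ft: 13 ≥ 15 is false
  in historic district: yes → true
  NOT plans stamped by licensed engineer: yes → false
  number of stories < 4: 7 < 4 is false
  proposed use = residential: mixed == residential is false
  structure height < 116 ft: 29 < 116 is true
  lot coverage ≥ 22%: 13 ≥ 22 is false
  front setback ≥ 27 ft: 13 ≥ 27 is false
  fees paid in full: yes → true
  lot area < 84458 sq ft: 19777 < 84458 is true
  structure height > 64 ft: 29 > 64 is false
Combine:
[1.3] NOT true = false
[1] true OR false OR false = true
[2] true OR true OR false = true
[3] true OR false OR false = true
[4] false OR true = true
[5.1] NOT false = true
[5] true OR true = true
[6] false OR true = true
[7] true OR false = true
[root] true AND true AND true AND true AND true AND true AND true = true
Overall: true → issued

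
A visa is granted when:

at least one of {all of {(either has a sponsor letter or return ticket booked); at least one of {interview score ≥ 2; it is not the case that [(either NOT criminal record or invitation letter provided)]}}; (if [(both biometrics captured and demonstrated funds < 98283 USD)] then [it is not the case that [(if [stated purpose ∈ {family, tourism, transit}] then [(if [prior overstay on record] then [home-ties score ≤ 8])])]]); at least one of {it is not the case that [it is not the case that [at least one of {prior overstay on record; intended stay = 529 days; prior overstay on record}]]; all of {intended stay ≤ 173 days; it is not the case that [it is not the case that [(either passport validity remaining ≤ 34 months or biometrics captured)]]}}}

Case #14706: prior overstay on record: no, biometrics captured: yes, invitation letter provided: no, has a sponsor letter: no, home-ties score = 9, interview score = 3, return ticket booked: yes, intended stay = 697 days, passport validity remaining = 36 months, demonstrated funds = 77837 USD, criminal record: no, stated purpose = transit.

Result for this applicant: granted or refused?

Granted

Atomic conditions:
  has a sponsor letter: no → false
  return ticket booked: yes → true
  interview score ≥ 2: 3 ≥ 2 is true
  NOT criminal record: no → true
  invitation letter provided: no → false
  biometrics captured: yes → true
  demonstrated funds < 98283 USD: 77837 < 98283 is true
  stated purpose ∈ {family, tourism, transit}: transit is in the set → true
  prior overstay on record: no → false
  home-ties score ≤ 8: 9 ≤ 8 is false
  intended stay = 529 days: 697 == 529 is false
  intended stay ≤ 173 days: 697 ≤ 173 is false
  passport validity remaining ≤ 34 months: 36 ≤ 34 is false
Combine:
[1.1] false OR true = true
[1.2.2.1] true OR false = true
[1.2.2] NOT true = false
[1.2] true OR false = true
[1] true AND true = true
[2.1] true AND true = true
[2.2.1.2] false → false (antecedent false ⇒ implication holds) = true
[2.2.1] true → true = true
[2.2] NOT true = false
[2] true → false = false
[3.1.1.1] false OR false OR false = false
[3.1.1] NOT false = true
[3.1] NOT true = false
[3.2.2.1.1] false OR true = true
[3.2.2.1] NOT true = false
[3.2.2] NOT false = true
[3.2] false AND true = false
[3] false OR false = false
[root] true OR false OR false = true
Overall: true → granted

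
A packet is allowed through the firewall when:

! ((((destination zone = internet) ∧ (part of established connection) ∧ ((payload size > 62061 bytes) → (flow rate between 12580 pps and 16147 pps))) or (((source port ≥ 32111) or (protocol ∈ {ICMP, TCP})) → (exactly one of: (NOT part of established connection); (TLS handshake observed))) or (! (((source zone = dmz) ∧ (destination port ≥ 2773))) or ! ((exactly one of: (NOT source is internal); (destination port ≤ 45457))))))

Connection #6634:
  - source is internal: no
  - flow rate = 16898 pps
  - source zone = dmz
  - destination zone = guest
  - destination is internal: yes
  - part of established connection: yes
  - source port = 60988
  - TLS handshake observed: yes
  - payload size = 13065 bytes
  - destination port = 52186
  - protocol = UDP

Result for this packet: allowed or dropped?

Dropped

Atomic conditions:
  destination zone = internet: guest == internet is false
  part of established connection: yes → true
  payload size > 62061 bytes: 13065 > 62061 is false
  flow rate between 12580 pps and 16147 pps: 16898 in [12580, 16147] is false
  source port ≥ 32111: 60988 ≥ 32111 is true
  protocol ∈ {ICMP, TCP}: UDP is not in the set → false
  NOT part of established connection: yes → false
  TLS handshake observed: yes → true
  source zone = dmz: dmz == dmz is true
  destination port ≥ 2773: 52186 ≥ 2773 is true
  NOT source is internal: no → true
  destination port ≤ 45457: 52186 ≤ 45457 is false
Combine:
[1.1.3] false → false (antecedent false ⇒ implication holds) = true
[1.1] false AND true AND true = false
[1.2.1] true OR false = true
[1.2.2] exactly-one(false, true) = true
[1.2] true → true = true
[1.3.1.1] true AND true = true
[1.3.1] NOT true = false
[1.3.2.1] exactly-one(true, false) = true
[1.3.2] NOT true = false
[1.3] false OR false = false
[1] false OR true OR false = true
[root] NOT true = false
Overall: false → dropped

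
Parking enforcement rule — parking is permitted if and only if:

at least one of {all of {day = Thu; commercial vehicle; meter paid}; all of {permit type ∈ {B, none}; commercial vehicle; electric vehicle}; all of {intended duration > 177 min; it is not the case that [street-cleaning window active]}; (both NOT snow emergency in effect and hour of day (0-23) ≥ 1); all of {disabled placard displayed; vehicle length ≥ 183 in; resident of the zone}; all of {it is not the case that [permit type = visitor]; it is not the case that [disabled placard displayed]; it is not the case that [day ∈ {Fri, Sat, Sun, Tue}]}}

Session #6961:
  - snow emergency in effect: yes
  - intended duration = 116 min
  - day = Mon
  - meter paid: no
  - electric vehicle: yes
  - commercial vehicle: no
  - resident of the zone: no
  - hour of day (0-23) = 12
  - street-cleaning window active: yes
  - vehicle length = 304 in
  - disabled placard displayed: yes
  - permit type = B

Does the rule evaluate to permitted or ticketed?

Atomic conditions:
  day = Thu: Mon == Thu is false
  commercial vehicle: no → false
  meter paid: no → false
  permit type ∈ {B, none}: B is in the set → true
  electric vehicle: yes → true
  intended duration > 177 min: 116 > 177 is false
  street-cleaning window active: yes → true
  NOT snow emergency in effect: yes → false
  hour of day (0-23) ≥ 1: 12 ≥ 1 is true
  disabled placard displayed: yes → true
  vehicle length ≥ 183 in: 304 ≥ 183 is true
  resident of the zone: no → false
  permit type = visitor: B == visitor is false
  day ∈ {Fri, Sat, Sun, Tue}: Mon is not in the set → false
Combine:
[1] false AND false AND false = false
[2] true AND false AND true = false
[3.2] NOT true = false
[3] false AND false = false
[4] false AND true = false
[5] true AND true AND false = false
[6.1] NOT false = true
[6.2] NOT true = false
[6.3] NOT false = true
[6] true AND false AND true = false
[root] false OR false OR false OR false OR false OR false = false
Overall: false → ticketed

Ticketed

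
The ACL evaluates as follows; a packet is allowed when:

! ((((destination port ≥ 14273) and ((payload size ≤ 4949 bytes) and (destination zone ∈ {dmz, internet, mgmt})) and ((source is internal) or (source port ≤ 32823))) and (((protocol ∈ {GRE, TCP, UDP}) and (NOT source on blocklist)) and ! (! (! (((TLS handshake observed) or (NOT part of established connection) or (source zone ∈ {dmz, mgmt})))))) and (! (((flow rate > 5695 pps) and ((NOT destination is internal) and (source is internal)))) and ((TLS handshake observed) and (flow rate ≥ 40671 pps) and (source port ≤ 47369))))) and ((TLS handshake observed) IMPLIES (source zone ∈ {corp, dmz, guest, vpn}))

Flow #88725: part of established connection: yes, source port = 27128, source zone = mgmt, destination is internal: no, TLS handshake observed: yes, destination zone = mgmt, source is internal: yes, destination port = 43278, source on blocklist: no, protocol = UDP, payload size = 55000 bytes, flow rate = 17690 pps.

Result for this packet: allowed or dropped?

Atomic conditions:
  destination port ≥ 14273: 43278 ≥ 14273 is true
  payload size ≤ 4949 bytes: 55000 ≤ 4949 is false
  destination zone ∈ {dmz, internet, mgmt}: mgmt is in the set → true
  source is internal: yes → true
  source port ≤ 32823: 27128 ≤ 32823 is true
  protocol ∈ {GRE, TCP, UDP}: UDP is in the set → true
  NOT source on blocklist: no → true
  TLS handshake observed: yes → true
  NOT part of established connection: yes → false
  source zone ∈ {dmz, mgmt}: mgmt is in the set → true
  flow rate > 5695 pps: 17690 > 5695 is true
  NOT destination is internal: no → true
  flow rate ≥ 40671 pps: 17690 ≥ 40671 is false
  source port ≤ 47369: 27128 ≤ 47369 is true
  source zone ∈ {corp, dmz, guest, vpn}: mgmt is not in the set → false
Combine:
[1.1.1.2] false AND true = false
[1.1.1.3] true OR true = true
[1.1.1] true AND false AND true = false
[1.1.2.1] true AND true = true
[1.1.2.2.1.1.1] true OR false OR true = true
[1.1.2.2.1.1] NOT true = false
[1.1.2.2.1] NOT false = true
[1.1.2.2] NOT true = false
[1.1.2] true AND false = false
[1.1.3.1.1.2] true AND true = true
[1.1.3.1.1] true AND true = true
[1.1.3.1] NOT true = false
[1.1.3.2] true AND false AND true = false
[1.1.3] false AND false = false
[1.1] false AND false AND false = false
[1] NOT false = true
[2] true → false = false
[root] true AND false = false
Overall: false → dropped

Dropped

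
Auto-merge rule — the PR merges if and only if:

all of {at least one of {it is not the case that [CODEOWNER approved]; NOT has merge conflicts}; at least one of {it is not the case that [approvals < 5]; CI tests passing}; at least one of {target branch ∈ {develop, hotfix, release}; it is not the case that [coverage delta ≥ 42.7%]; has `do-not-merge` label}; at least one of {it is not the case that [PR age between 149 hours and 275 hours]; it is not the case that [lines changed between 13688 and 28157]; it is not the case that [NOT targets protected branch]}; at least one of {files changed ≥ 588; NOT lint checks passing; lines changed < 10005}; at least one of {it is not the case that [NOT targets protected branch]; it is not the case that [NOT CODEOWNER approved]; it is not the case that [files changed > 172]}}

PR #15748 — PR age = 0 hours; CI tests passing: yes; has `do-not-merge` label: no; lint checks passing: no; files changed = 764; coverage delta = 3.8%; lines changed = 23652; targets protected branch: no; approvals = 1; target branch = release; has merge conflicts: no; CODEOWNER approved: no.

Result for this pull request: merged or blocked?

Blocked

Atomic conditions:
  CODEOWNER approved: no → false
  NOT has merge conflicts: no → true
  approvals < 5: 1 < 5 is true
  CI tests passing: yes → true
  target branch ∈ {develop, hotfix, release}: release is in the set → true
  coverage delta ≥ 42.7%: 3.8 ≥ 42.7 is false
  has `do-not-merge` label: no → false
  PR age between 149 hours and 275 hours: 0 in [149, 275] is false
  lines changed between 13688 and 28157: 23652 in [13688, 28157] is true
  NOT targets protected branch: no → true
  files changed ≥ 588: 764 ≥ 588 is true
  NOT lint checks passing: no → true
  lines changed < 10005: 23652 < 10005 is false
  NOT CODEOWNER approved: no → true
  files changed > 172: 764 > 172 is true
Combine:
[1.1] NOT false = true
[1] true OR true = true
[2.1] NOT true = false
[2] false OR true = true
[3.2] NOT false = true
[3] true OR true OR false = true
[4.1] NOT false = true
[4.2] NOT true = false
[4.3] NOT true = false
[4] true OR false OR false = true
[5] true OR true OR false = true
[6.1] NOT true = false
[6.2] NOT true = false
[6.3] NOT true = false
[6] false OR false OR false = false
[root] true AND true AND true AND true AND true AND false = false
Overall: false → blocked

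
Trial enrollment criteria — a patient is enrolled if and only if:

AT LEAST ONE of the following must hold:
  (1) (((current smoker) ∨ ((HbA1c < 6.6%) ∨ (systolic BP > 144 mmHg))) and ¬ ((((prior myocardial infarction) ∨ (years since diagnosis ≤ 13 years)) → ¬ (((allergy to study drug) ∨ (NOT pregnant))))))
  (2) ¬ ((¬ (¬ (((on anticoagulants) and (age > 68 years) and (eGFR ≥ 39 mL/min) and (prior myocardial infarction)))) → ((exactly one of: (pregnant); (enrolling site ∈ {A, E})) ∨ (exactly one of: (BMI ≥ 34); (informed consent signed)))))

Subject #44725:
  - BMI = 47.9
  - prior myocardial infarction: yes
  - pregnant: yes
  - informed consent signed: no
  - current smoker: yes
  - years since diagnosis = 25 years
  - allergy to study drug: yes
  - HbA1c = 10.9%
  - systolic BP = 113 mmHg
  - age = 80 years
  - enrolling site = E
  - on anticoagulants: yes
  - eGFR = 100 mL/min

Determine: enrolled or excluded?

Enrolled

Atomic conditions:
  current smoker: yes → true
  HbA1c < 6.6%: 10.9 < 6.6 is false
  systolic BP > 144 mmHg: 113 > 144 is false
  prior myocardial infarction: yes → true
  years since diagnosis ≤ 13 years: 25 ≤ 13 is false
  allergy to study drug: yes → true
  NOT pregnant: yes → false
  on anticoagulants: yes → true
  age > 68 years: 80 > 68 is true
  eGFR ≥ 39 mL/min: 100 ≥ 39 is true
  pregnant: yes → true
  enrolling site ∈ {A, E}: E is in the set → true
  BMI ≥ 34: 47.9 ≥ 34 is true
  informed consent signed: no → false
Combine:
[1.1.2] false OR false = false
[1.1] true OR false = true
[1.2.1.1] true OR false = true
[1.2.1.2.1] true OR false = true
[1.2.1.2] NOT true = false
[1.2.1] true → false = false
[1.2] NOT false = true
[1] true AND true = true
[2.1.1.1.1] true AND true AND true AND true = true
[2.1.1.1] NOT true = false
[2.1.1] NOT false = true
[2.1.2.1] exactly-one(true, true) = false
[2.1.2.2] exactly-one(true, false) = true
[2.1.2] false OR true = true
[2.1] true → true = true
[2] NOT true = false
[root] true OR false = true
Overall: true → enrolled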